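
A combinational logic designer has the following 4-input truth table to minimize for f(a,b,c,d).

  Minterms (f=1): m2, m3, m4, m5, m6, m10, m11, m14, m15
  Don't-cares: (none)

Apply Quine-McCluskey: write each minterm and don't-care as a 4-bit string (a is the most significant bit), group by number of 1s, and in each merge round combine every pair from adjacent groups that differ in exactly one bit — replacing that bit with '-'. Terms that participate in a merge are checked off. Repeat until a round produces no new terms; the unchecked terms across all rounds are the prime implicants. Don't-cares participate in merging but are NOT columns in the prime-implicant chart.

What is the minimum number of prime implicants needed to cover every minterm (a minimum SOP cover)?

4

[col 0] 0010*, 0011*, 0100*, 0101*, 0110*, 1010*, 1011*, 1110*, 1111*
[col 1] -010*, -011*, -110*, 0-10*, 001-*, 01-0, 010-, 1-10*, 1-11*, 101-*, 111-*
[col 2] --10, -01-, 1-1-
Prime implicants: --10, -01-, 01-0, 010-, 1-1-
PI chart (minterm → PIs covering it):
  2 | --10,-01-
  3 | -01-  (sole → essential)
  4 | 01-0,010-
  5 | 010-  (sole → essential)
  6 | --10,01-0
  10 | --10,-01-,1-1-
  11 | -01-,1-1-
  14 | --10,1-1-
  15 | 1-1-  (sole → essential)
Essential prime implicants: -01-, 010-, 1-1-
Petrick residual → --10
Minimum SOP uses 4 PIs: cd' + b'c + a'bc' + ac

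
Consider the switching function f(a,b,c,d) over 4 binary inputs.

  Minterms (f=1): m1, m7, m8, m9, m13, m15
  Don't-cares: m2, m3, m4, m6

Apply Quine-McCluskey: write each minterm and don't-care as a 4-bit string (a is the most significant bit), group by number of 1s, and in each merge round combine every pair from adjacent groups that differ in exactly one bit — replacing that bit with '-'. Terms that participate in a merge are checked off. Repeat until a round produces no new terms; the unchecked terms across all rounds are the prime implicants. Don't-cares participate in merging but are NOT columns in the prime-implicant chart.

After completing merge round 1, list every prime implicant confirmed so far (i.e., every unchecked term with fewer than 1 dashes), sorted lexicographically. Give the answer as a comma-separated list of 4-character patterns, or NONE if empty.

[col 0] 0001*, 0010*, 0011*, 0100*, 0110*, 0111*, 1000*, 1001*, 1101*, 1111*
[col 1] -001, -111, 0-10*, 0-11*, 00-1, 001-*, 01-0, 011-*, 1-01, 100-, 11-1
[col 2] 0-1-
Prime implicants: -001, -111, 0-1-, 00-1, 01-0, 1-01, 100-, 11-1

NONE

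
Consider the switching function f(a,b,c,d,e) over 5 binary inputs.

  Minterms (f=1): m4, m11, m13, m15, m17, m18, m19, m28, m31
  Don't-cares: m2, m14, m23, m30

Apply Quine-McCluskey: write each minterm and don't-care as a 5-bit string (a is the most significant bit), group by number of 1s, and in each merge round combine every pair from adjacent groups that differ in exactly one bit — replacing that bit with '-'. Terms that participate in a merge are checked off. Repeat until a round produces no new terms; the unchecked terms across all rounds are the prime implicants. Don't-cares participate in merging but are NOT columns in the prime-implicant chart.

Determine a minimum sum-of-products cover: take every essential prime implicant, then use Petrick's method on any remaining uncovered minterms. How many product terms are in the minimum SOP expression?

7

size-2^0 implicants → 00010(✓)  00100  01011(✓)  01101(✓)  01110(✓)  01111(✓)  10001(✓)  10010(✓)  10011(✓)  10111(✓)  11100(✓)  11110(✓)  11111(✓)
size-2^1 implicants → -0010  -1110(✓)  -1111(✓)  01-11  011-1  0111-(✓)  1-111  10-11  100-1  1001-  111-0  1111-(✓)
size-2^2 implicants → -111-
Unchecked terms (primes): -0010, -111-, 00100, 01-11, 011-1, 1-111, 10-11, 100-1, 1001-, 111-0
Minterm coverage:
  m4 ⊆ 00100 [E]
  m11 ⊆ 01-11 [E]
  m13 ⊆ 011-1 [E]
  m15 ⊆ -111-,01-11,011-1
  m17 ⊆ 100-1 [E]
  m18 ⊆ -0010,1001-
  m19 ⊆ 10-11,100-1,1001-
  m28 ⊆ 111-0 [E]
  m31 ⊆ -111-,1-111
E = {00100, 01-11, 011-1, 100-1, 111-0}
Petrick residual → -0010, -111-
Cover = b'c'de' + bcd + a'b'cd'e' + a'bde + a'bce + ab'c'e + abce'  |cover|=7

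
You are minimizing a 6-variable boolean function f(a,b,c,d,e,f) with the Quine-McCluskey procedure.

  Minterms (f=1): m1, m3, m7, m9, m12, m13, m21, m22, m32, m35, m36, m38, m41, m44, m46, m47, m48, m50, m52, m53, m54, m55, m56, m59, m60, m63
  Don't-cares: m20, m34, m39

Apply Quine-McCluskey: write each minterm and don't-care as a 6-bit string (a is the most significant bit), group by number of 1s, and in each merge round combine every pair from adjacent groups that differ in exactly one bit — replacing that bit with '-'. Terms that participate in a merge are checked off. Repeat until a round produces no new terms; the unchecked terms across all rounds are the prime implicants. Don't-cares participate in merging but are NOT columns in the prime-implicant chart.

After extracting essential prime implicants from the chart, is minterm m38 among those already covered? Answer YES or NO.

YES

[col 0] 000001*, 000011*, 000111*, 001001*, 001100*, 001101*, 010100*, 010101*, 010110*, 100000*, 100010*, 100011*, 100100*, 100110*, 100111*, 101001*, 101100*, 101110*, 101111*, 110000*, 110010*, 110100*, 110101*, 110110*, 110111*, 111000*, 111011*, 111100*, 111111*
[col 1] -00011*, -00111*, -01001, -01100, -10100*, -10101*, -10110*, 00-001, 000-11*, 0000-1, 001-01, 00110-, 0101-0*, 01010-*, 1-0000*, 1-0010*, 1-0100*, 1-0110*, 1-0111*, 1-1100*, 1-1111*, 10-100*, 10-110*, 10-111*, 100-00*, 100-10*, 100-11*, 1000-0*, 10001-*, 1001-0*, 10011-*, 1011-0*, 10111-*, 11-000*, 11-100*, 11-111*, 110-00*, 110-10*, 1100-0*, 1101-0*, 1101-1*, 11010-*, 11011-*, 111-00*, 111-11
[col 2] -00-11, -101-0, -1010-, 1--100, 1--111, 1-0-00*, 1-0-10*, 1-00-0*, 1-01-0*, 1-011-, 10-1-0, 10-11-, 100--0*, 100-1-, 11--00, 110--0*, 1101--
[col 3] 1-0--0
Prime implicants: -00-11, -01001, -01100, -101-0, -1010-, 00-001, 0000-1, 001-01, 00110-, 1--100, 1--111, 1-0--0, 1-011-, 10-1-0, 10-11-, 100-1-, 11--00, 1101--, 111-11
PI chart (minterm → PIs covering it):
  1 | 00-001,0000-1
  3 | -00-11,0000-1
  7 | -00-11  (sole → essential)
  9 | -01001,00-001,001-01
  12 | -01100,00110-
  13 | 001-01,00110-
  21 | -1010-  (sole → essential)
  22 | -101-0  (sole → essential)
  32 | 1-0--0  (sole → essential)
  35 | -00-11,100-1-
  36 | 1--100,1-0--0,10-1-0
  38 | 1-0--0,1-011-,10-1-0,10-11-,100-1-
  41 | -01001  (sole → essential)
  44 | -01100,1--100,10-1-0
  46 | 10-1-0,10-11-
  47 | 1--111,10-11-
  48 | 1-0--0,11--00
  50 | 1-0--0  (sole → essential)
  52 | -101-0,-1010-,1--100,1-0--0,11--00,1101--
  53 | -1010-,1101--
  54 | -101-0,1-0--0,1-011-,1101--
  55 | 1--111,1-011-,1101--
  56 | 11--00  (sole → essential)
  59 | 111-11  (sole → essential)
  60 | 1--100,11--00
  63 | 1--111,111-11
Essential prime implicants: -00-11, -01001, -101-0, -1010-, 1-0--0, 11--00, 111-11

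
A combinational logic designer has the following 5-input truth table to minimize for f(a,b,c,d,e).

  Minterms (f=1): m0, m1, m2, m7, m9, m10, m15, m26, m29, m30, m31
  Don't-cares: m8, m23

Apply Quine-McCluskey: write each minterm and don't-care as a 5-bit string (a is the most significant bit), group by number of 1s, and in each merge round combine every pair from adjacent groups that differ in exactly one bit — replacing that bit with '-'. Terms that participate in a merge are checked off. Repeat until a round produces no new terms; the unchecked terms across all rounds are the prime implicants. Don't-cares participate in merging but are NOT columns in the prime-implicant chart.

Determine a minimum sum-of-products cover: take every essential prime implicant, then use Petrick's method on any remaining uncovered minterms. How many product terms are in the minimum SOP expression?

5

[col 0] 00000*, 00001*, 00010*, 00111*, 01000*, 01001*, 01010*, 01111*, 10111*, 11010*, 11101*, 11110*, 11111*
[col 1] -0111*, -1010, -1111*, 0-000*, 0-001*, 0-010*, 0-111*, 000-0*, 0000-*, 010-0*, 0100-*, 1-111*, 11-10, 111-1, 1111-
[col 2] --111, 0-0-0, 0-00-
Prime implicants: --111, -1010, 0-0-0, 0-00-, 11-10, 111-1, 1111-
PI chart (minterm → PIs covering it):
  0 | 0-0-0,0-00-
  1 | 0-00-  (sole → essential)
  2 | 0-0-0  (sole → essential)
  7 | --111  (sole → essential)
  9 | 0-00-  (sole → essential)
  10 | -1010,0-0-0
  15 | --111  (sole → essential)
  26 | -1010,11-10
  29 | 111-1  (sole → essential)
  30 | 11-10,1111-
  31 | --111,111-1,1111-
Essential prime implicants: --111, 0-0-0, 0-00-, 111-1
Petrick residual → 11-10
Minimum SOP uses 5 PIs: cde + a'c'e' + a'c'd' + abde' + abce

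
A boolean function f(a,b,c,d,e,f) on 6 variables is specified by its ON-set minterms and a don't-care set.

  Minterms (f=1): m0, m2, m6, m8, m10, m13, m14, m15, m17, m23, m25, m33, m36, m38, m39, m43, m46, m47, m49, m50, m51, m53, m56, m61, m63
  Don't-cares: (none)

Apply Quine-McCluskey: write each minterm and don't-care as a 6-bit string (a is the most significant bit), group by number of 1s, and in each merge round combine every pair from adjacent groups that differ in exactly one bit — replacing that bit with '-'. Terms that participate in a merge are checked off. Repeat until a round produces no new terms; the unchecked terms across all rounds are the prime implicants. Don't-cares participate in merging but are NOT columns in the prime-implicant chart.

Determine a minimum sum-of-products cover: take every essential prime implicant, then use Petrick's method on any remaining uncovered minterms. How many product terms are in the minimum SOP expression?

Round 0: 000000✓ 000010✓ 000110✓ 001000✓ 001010✓ 001101✓ 001110✓ 001111✓ 010001✓ 010111 011001✓ 100001✓ 100100✓ 100110✓ 100111✓ 101011✓ 101110✓ 101111✓ 110001✓ 110010✓ 110011✓ 110101✓ 111000 111101✓ 111111✓
Round 1: -00110✓ -01110✓ -01111✓ -10001 00-000✓ 00-010✓ 00-110✓ 000-10✓ 0000-0✓ 001-10✓ 0010-0✓ 0011-1 00111-✓ 01-001 1-0001 1-1111 10-110✓ 10-111✓ 1001-0 10011-✓ 101-11 10111-✓ 11-101 110-01 1100-1 11001- 1111-1
Round 2: -0-110 -0111- 00--10 00-0-0 10-11-
PIs = {-0-110, -0111-, -10001, 00--10, 00-0-0, 0011-1, 01-001, 010111, 1-0001, 1-1111, 10-11-, 1001-0, 101-11, 11-101, 110-01, 1100-1, 11001-, 111000, 1111-1}
Coverage chart:
  m0: 00-0-0 ←essential
  m2: 00--10,00-0-0
  m6: -0-110,00--10
  m8: 00-0-0 ←essential
  m10: 00--10,00-0-0
  m13: 0011-1 ←essential
  m14: -0-110,-0111-,00--10
  m15: -0111-,0011-1
  m17: -10001,01-001
  m23: 010111 ←essential
  m25: 01-001 ←essential
  m33: 1-0001 ←essential
  m36: 1001-0 ←essential
  m38: -0-110,10-11-,1001-0
  m39: 10-11- ←essential
  m43: 101-11 ←essential
  m46: -0-110,-0111-,10-11-
  m47: -0111-,1-1111,10-11-,101-11
  m49: -10001,1-0001,110-01,1100-1
  m50: 11001- ←essential
  m51: 1100-1,11001-
  m53: 11-101,110-01
  m56: 111000 ←essential
  m61: 11-101,1111-1
  m63: 1-1111,1111-1
Essential: 00-0-0, 0011-1, 01-001, 010111, 1-0001, 10-11-, 1001-0, 101-11, 11001-, 111000
Petrick residual → -0-110, 1-1111, 11-101
Min cover (13 terms): b'def' + a'b'd'f' + a'b'cdf + a'bd'e'f + a'bc'def + ac'd'e'f + acdef + ab'de + ab'c'df' + ab'cef + abde'f + abc'd'e + abcd'e'f'

13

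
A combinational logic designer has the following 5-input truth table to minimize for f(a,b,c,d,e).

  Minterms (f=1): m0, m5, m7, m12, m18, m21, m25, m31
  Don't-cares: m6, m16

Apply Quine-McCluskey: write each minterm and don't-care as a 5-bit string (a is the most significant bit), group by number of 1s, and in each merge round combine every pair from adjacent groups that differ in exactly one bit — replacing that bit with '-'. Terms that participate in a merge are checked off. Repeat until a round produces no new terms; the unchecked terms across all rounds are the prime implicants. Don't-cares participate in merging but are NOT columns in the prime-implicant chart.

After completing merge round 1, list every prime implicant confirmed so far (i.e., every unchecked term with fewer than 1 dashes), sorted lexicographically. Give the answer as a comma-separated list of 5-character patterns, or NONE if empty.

01100, 11001, 11111

Round 0: 00000✓ 00101✓ 00110✓ 00111✓ 01100 10000✓ 10010✓ 10101✓ 11001 11111
Round 1: -0000 -0101 001-1 0011- 100-0
PIs = {-0000, -0101, 001-1, 0011-, 01100, 100-0, 11001, 11111}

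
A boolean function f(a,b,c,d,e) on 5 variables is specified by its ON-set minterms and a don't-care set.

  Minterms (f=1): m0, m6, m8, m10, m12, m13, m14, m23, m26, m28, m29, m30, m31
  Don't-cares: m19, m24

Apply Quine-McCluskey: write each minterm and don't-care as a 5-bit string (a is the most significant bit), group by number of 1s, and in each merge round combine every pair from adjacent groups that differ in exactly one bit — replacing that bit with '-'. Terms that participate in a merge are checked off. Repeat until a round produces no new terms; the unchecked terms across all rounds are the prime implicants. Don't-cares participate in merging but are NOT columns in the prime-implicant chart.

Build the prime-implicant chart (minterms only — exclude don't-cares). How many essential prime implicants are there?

4

[col 0] 00000*, 00110*, 01000*, 01010*, 01100*, 01101*, 01110*, 10011*, 10111*, 11000*, 11010*, 11100*, 11101*, 11110*, 11111*
[col 1] -1000*, -1010*, -1100*, -1101*, -1110*, 0-000, 0-110, 01-00*, 01-10*, 010-0*, 011-0*, 0110-*, 1-111, 10-11, 11-00*, 11-10*, 110-0*, 111-0*, 111-1*, 1110-*, 1111-*
[col 2] -1-00*, -1-10*, -10-0*, -11-0*, -110-, 01--0*, 11--0*, 111--
[col 3] -1--0
Prime implicants: -1--0, -110-, 0-000, 0-110, 1-111, 10-11, 111--
PI chart (minterm → PIs covering it):
  0 | 0-000  (sole → essential)
  6 | 0-110  (sole → essential)
  8 | -1--0,0-000
  10 | -1--0  (sole → essential)
  12 | -1--0,-110-
  13 | -110-  (sole → essential)
  14 | -1--0,0-110
  23 | 1-111,10-11
  26 | -1--0  (sole → essential)
  28 | -1--0,-110-,111--
  29 | -110-,111--
  30 | -1--0,111--
  31 | 1-111,111--
Essential prime implicants: -1--0, -110-, 0-000, 0-110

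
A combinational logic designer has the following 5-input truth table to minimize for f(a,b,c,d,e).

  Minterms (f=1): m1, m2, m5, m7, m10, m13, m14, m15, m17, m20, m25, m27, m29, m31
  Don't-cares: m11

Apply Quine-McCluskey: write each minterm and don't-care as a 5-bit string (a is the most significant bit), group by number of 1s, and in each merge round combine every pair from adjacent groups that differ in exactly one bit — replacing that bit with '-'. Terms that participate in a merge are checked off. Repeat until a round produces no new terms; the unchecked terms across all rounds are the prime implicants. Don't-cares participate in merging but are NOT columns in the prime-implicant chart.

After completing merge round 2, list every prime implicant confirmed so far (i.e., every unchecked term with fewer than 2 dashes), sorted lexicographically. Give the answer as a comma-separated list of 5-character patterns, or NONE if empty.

-0001, 0-010, 00-01, 1-001, 10100

size-2^0 implicants → 00001(✓)  00010(✓)  00101(✓)  00111(✓)  01010(✓)  01011(✓)  01101(✓)  01110(✓)  01111(✓)  10001(✓)  10100  11001(✓)  11011(✓)  11101(✓)  11111(✓)
size-2^1 implicants → -0001  -1011(✓)  -1101(✓)  -1111(✓)  0-010  0-101(✓)  0-111(✓)  00-01  001-1(✓)  01-10(✓)  01-11(✓)  0101-(✓)  011-1(✓)  0111-(✓)  1-001  11-01(✓)  11-11(✓)  110-1(✓)  111-1(✓)
size-2^2 implicants → -1-11  -11-1  0-1-1  01-1-  11--1
Unchecked terms (primes): -0001, -1-11, -11-1, 0-010, 0-1-1, 00-01, 01-1-, 1-001, 10100, 11--1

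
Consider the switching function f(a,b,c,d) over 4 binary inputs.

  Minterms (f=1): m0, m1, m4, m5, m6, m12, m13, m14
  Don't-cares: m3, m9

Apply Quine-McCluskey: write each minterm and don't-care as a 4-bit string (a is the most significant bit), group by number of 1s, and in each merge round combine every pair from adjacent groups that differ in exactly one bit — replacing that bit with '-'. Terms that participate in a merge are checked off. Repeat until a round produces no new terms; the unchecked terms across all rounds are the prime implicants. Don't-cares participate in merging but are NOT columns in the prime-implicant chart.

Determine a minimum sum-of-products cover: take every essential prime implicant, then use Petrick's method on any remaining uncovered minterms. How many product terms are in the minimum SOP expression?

[col 0] 0000*, 0001*, 0011*, 0100*, 0101*, 0110*, 1001*, 1100*, 1101*, 1110*
[col 1] -001*, -100*, -101*, -110*, 0-00*, 0-01*, 00-1, 000-*, 01-0*, 010-*, 1-01*, 11-0*, 110-*
[col 2] --01, -1-0, -10-, 0-0-
Prime implicants: --01, -1-0, -10-, 0-0-, 00-1
PI chart (minterm → PIs covering it):
  0 | 0-0-  (sole → essential)
  1 | --01,0-0-,00-1
  4 | -1-0,-10-,0-0-
  5 | --01,-10-,0-0-
  6 | -1-0  (sole → essential)
  12 | -1-0,-10-
  13 | --01,-10-
  14 | -1-0  (sole → essential)
Essential prime implicants: -1-0, 0-0-
Petrick residual → --01
Minimum SOP uses 3 PIs: c'd + bd' + a'c'

3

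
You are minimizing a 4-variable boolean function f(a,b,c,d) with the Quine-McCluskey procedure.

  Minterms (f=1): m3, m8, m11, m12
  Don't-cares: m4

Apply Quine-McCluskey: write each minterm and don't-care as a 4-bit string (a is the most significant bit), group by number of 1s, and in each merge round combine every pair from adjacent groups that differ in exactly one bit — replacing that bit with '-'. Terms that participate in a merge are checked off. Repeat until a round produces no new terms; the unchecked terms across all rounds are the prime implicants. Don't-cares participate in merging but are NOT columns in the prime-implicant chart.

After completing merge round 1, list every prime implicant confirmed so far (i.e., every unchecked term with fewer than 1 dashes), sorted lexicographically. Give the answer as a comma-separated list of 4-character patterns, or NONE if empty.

[col 0] 0011*, 0100*, 1000*, 1011*, 1100*
[col 1] -011, -100, 1-00
Prime implicants: -011, -100, 1-00

NONE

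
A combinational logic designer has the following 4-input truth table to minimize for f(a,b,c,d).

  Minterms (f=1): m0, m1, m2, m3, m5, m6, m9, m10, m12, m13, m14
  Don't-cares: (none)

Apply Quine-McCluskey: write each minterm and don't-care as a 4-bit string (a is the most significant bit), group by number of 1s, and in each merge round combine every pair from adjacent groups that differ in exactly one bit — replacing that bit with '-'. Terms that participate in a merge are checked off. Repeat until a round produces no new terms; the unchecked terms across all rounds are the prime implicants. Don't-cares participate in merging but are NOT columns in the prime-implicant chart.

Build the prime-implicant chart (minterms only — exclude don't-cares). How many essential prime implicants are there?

3

[col 0] 0000*, 0001*, 0010*, 0011*, 0101*, 0110*, 1001*, 1010*, 1100*, 1101*, 1110*
[col 1] -001*, -010*, -101*, -110*, 0-01*, 0-10*, 00-0*, 00-1*, 000-*, 001-*, 1-01*, 1-10*, 11-0, 110-
[col 2] --01, --10, 00--
Prime implicants: --01, --10, 00--, 11-0, 110-
PI chart (minterm → PIs covering it):
  0 | 00--  (sole → essential)
  1 | --01,00--
  2 | --10,00--
  3 | 00--  (sole → essential)
  5 | --01  (sole → essential)
  6 | --10  (sole → essential)
  9 | --01  (sole → essential)
  10 | --10  (sole → essential)
  12 | 11-0,110-
  13 | --01,110-
  14 | --10,11-0
Essential prime implicants: --01, --10, 00--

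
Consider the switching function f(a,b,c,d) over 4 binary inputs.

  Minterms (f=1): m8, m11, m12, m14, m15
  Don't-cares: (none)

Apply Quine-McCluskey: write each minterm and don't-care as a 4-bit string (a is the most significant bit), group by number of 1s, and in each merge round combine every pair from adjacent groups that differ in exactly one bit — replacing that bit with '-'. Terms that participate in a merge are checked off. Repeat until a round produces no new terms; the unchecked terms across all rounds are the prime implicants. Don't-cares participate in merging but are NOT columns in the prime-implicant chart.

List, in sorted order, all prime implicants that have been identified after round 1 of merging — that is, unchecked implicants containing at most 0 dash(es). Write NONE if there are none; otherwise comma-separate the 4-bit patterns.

NONE

size-2^0 implicants → 1000(✓)  1011(✓)  1100(✓)  1110(✓)  1111(✓)
size-2^1 implicants → 1-00  1-11  11-0  111-
Unchecked terms (primes): 1-00, 1-11, 11-0, 111-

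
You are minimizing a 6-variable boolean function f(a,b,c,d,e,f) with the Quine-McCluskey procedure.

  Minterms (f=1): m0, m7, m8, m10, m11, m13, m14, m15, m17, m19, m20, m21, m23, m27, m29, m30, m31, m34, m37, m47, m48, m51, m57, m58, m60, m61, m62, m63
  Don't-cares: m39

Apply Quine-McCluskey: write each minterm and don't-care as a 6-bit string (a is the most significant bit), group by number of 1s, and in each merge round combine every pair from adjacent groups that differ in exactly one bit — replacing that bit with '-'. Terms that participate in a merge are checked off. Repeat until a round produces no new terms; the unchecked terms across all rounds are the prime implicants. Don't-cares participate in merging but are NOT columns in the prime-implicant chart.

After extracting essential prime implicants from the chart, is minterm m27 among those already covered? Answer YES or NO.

NO

Round 0: 000000✓ 000111✓ 001000✓ 001010✓ 001011✓ 001101✓ 001110✓ 001111✓ 010001✓ 010011✓ 010100✓ 010101✓ 010111✓ 011011✓ 011101✓ 011110✓ 011111✓ 100010 100101✓ 100111✓ 101111✓ 110000 110011✓ 111001✓ 111010✓ 111100✓ 111101✓ 111110✓ 111111✓
Round 1: -00111✓ -01111✓ -10011 -11101✓ -11110✓ -11111✓ 0-0111✓ 0-1011✓ 0-1101✓ 0-1110✓ 0-1111✓ 00-000 00-111✓ 001-10✓ 001-11✓ 0010-0 00101-✓ 0011-1✓ 00111-✓ 01-011✓ 01-101✓ 01-111✓ 010-01✓ 010-11✓ 0100-1✓ 0101-1✓ 01010- 011-11✓ 0111-1✓ 01111-✓ 1-1111✓ 10-111✓ 1001-1 111-01 111-10 1111-0✓ 1111-1✓ 11110-✓ 11111-✓
Round 2: --1111 -0-111 -111-1 -1111- 0--111 0-1-11 0-11-1 0-111- 001-1- 01--11 01-1-1 010--1 1111--
PIs = {--1111, -0-111, -10011, -111-1, -1111-, 0--111, 0-1-11, 0-11-1, 0-111-, 00-000, 001-1-, 0010-0, 01--11, 01-1-1, 010--1, 01010-, 100010, 1001-1, 110000, 111-01, 111-10, 1111--}
Coverage chart:
  m0: 00-000 ←essential
  m7: -0-111,0--111
  m8: 00-000,0010-0
  m10: 001-1-,0010-0
  m11: 0-1-11,001-1-
  m13: 0-11-1 ←essential
  m14: 0-111-,001-1-
  m15: --1111,-0-111,0--111,0-1-11,0-11-1,0-111-,001-1-
  m17: 010--1 ←essential
  m19: -10011,01--11,010--1
  m20: 01010- ←essential
  m21: 01-1-1,010--1,01010-
  m23: 0--111,01--11,01-1-1,010--1
  m27: 0-1-11,01--11
  m29: -111-1,0-11-1,01-1-1
  m30: -1111-,0-111-
  m31: --1111,-111-1,-1111-,0--111,0-1-11,0-11-1,0-111-,01--11,01-1-1
  m34: 100010 ←essential
  m37: 1001-1 ←essential
  m47: --1111,-0-111
  m48: 110000 ←essential
  m51: -10011 ←essential
  m57: 111-01 ←essential
  m58: 111-10 ←essential
  m60: 1111-- ←essential
  m61: -111-1,111-01,1111--
  m62: -1111-,111-10,1111--
  m63: --1111,-111-1,-1111-,1111--
Essential: -10011, 0-11-1, 00-000, 010--1, 01010-, 100010, 1001-1, 110000, 111-01, 111-10, 1111--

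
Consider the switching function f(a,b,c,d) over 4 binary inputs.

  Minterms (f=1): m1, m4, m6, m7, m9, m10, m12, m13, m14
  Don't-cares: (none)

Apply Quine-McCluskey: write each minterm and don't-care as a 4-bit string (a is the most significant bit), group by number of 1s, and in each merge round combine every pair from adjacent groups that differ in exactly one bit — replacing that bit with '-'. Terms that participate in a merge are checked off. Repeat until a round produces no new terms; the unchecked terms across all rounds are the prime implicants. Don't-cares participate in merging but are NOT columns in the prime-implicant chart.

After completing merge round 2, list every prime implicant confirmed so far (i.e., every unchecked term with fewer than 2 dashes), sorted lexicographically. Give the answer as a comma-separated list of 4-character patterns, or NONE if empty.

Round 0: 0001✓ 0100✓ 0110✓ 0111✓ 1001✓ 1010✓ 1100✓ 1101✓ 1110✓
Round 1: -001 -100✓ -110✓ 01-0✓ 011- 1-01 1-10 11-0✓ 110-
Round 2: -1-0
PIs = {-001, -1-0, 011-, 1-01, 1-10, 110-}

-001, 011-, 1-01, 1-10, 110-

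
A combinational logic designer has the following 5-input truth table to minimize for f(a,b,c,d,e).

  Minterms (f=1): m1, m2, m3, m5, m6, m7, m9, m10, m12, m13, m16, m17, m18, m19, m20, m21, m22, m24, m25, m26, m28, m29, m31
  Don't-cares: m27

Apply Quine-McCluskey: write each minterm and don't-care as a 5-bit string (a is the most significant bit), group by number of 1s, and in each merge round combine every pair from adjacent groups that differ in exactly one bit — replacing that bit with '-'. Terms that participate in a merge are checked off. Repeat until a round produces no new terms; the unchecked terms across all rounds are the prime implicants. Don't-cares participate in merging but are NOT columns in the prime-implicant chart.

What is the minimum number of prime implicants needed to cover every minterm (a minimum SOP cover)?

7

size-2^0 implicants → 00001(✓)  00010(✓)  00011(✓)  00101(✓)  00110(✓)  00111(✓)  01001(✓)  01010(✓)  01100(✓)  01101(✓)  10000(✓)  10001(✓)  10010(✓)  10011(✓)  10100(✓)  10101(✓)  10110(✓)  11000(✓)  11001(✓)  11010(✓)  11011(✓)  11100(✓)  11101(✓)  11111(✓)
size-2^1 implicants → -0001(✓)  -0010(✓)  -0011(✓)  -0101(✓)  -0110(✓)  -1001(✓)  -1010(✓)  -1100(✓)  -1101(✓)  0-001(✓)  0-010(✓)  0-101(✓)  00-01(✓)  00-10(✓)  00-11(✓)  000-1(✓)  0001-(✓)  001-1(✓)  0011-(✓)  01-01(✓)  0110-(✓)  1-000(✓)  1-001(✓)  1-010(✓)  1-011(✓)  1-100(✓)  1-101(✓)  10-00(✓)  10-01(✓)  10-10(✓)  100-0(✓)  100-1(✓)  1000-(✓)  1001-(✓)  101-0(✓)  1010-(✓)  11-00(✓)  11-01(✓)  11-11(✓)  110-0(✓)  110-1(✓)  1100-(✓)  1101-(✓)  111-1(✓)  1110-(✓)
size-2^2 implicants → --001(✓)  --010  --101(✓)  -0-01(✓)  -0-10  -00-1  -001-  -1-01(✓)  -110-  0--01(✓)  00--1  00-1-  1--00(✓)  1--01(✓)  1-0-0(✓)  1-0-1(✓)  1-00-(✓)  1-01-(✓)  1-10-(✓)  10--0  10-0-(✓)  100--(✓)  11--1  11-0-(✓)  110--(✓)
size-2^3 implicants → ---01  1--0-  1-0--
Unchecked terms (primes): ---01, --010, -0-10, -00-1, -001-, -110-, 00--1, 00-1-, 1--0-, 1-0--, 10--0, 11--1
Minterm coverage:
  m1 ⊆ ---01,-00-1,00--1
  m2 ⊆ --010,-0-10,-001-,00-1-
  m3 ⊆ -00-1,-001-,00--1,00-1-
  m5 ⊆ ---01,00--1
  m6 ⊆ -0-10,00-1-
  m7 ⊆ 00--1,00-1-
  m9 ⊆ ---01 [E]
  m10 ⊆ --010 [E]
  m12 ⊆ -110- [E]
  m13 ⊆ ---01,-110-
  m16 ⊆ 1--0-,1-0--,10--0
  m17 ⊆ ---01,-00-1,1--0-,1-0--
  m18 ⊆ --010,-0-10,-001-,1-0--,10--0
  m19 ⊆ -00-1,-001-,1-0--
  m20 ⊆ 1--0-,10--0
  m21 ⊆ ---01,1--0-
  m22 ⊆ -0-10,10--0
  m24 ⊆ 1--0-,1-0--
  m25 ⊆ ---01,1--0-,1-0--,11--1
  m26 ⊆ --010,1-0--
  m28 ⊆ -110-,1--0-
  m29 ⊆ ---01,-110-,1--0-,11--1
  m31 ⊆ 11--1 [E]
E = {---01, --010, -110-, 11--1}
Petrick residual → 00-1-, 1-0--, 10--0
Cover = d'e + c'de' + bcd' + a'b'd + ac' + ab'e' + abe  |cover|=7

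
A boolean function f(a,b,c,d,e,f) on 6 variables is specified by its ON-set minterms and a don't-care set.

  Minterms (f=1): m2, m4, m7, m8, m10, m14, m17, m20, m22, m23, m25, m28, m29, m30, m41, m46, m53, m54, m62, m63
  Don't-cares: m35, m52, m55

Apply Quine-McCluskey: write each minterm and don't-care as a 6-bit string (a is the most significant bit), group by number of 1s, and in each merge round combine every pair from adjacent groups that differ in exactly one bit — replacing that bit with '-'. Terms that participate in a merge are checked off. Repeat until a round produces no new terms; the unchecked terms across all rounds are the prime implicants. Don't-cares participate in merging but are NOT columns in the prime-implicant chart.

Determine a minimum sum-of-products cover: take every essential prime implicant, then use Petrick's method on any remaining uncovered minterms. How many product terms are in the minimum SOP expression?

11

[col 0] 000010*, 000100*, 000111*, 001000*, 001010*, 001110*, 010001*, 010100*, 010110*, 010111*, 011001*, 011100*, 011101*, 011110*, 100011, 101001, 101110*, 110100*, 110101*, 110110*, 110111*, 111110*, 111111*
[col 1] -01110*, -10100*, -10110*, -10111*, -11110*, 0-0100, 0-0111, 0-1110*, 00-010, 001-10, 0010-0, 01-001, 01-100*, 01-110*, 0101-0*, 01011-*, 011-01, 0111-0*, 01110-, 1-1110*, 11-110*, 11-111*, 1101-0*, 1101-1*, 11010-*, 11011-*, 11111-*
[col 2] --1110, -1-110, -101-0, -1011-, 01-1-0, 11-11-, 1101--
Prime implicants: --1110, -1-110, -101-0, -1011-, 0-0100, 0-0111, 00-010, 001-10, 0010-0, 01-001, 01-1-0, 011-01, 01110-, 100011, 101001, 11-11-, 1101--
PI chart (minterm → PIs covering it):
  2 | 00-010  (sole → essential)
  4 | 0-0100  (sole → essential)
  7 | 0-0111  (sole → essential)
  8 | 0010-0  (sole → essential)
  10 | 00-010,001-10,0010-0
  14 | --1110,001-10
  17 | 01-001  (sole → essential)
  20 | -101-0,0-0100,01-1-0
  22 | -1-110,-101-0,-1011-,01-1-0
  23 | -1011-,0-0111
  25 | 01-001,011-01
  28 | 01-1-0,01110-
  29 | 011-01,01110-
  30 | --1110,-1-110,01-1-0
  41 | 101001  (sole → essential)
  46 | --1110  (sole → essential)
  53 | 1101--  (sole → essential)
  54 | -1-110,-101-0,-1011-,11-11-,1101--
  62 | --1110,-1-110,11-11-
  63 | 11-11-  (sole → essential)
Essential prime implicants: --1110, 0-0100, 0-0111, 00-010, 0010-0, 01-001, 101001, 11-11-, 1101--
Petrick residual → -1-110, 01110-
Minimum SOP uses 11 PIs: cdef' + bdef' + a'c'de'f' + a'c'def + a'b'd'ef' + a'b'cd'f' + a'bd'e'f + a'bcde' + ab'cd'e'f + abde + abc'd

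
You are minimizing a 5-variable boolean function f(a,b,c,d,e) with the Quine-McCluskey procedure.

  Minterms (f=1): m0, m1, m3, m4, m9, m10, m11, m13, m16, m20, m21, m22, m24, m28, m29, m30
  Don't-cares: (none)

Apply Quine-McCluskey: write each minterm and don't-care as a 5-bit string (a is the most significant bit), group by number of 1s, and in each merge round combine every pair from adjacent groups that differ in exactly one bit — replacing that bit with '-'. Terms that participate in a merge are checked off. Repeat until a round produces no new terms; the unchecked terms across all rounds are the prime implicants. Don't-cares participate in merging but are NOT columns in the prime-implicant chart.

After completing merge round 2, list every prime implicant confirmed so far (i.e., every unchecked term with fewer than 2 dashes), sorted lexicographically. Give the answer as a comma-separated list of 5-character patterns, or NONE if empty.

-1101, 0000-, 01-01, 0101-

Round 0: 00000✓ 00001✓ 00011✓ 00100✓ 01001✓ 01010✓ 01011✓ 01101✓ 10000✓ 10100✓ 10101✓ 10110✓ 11000✓ 11100✓ 11101✓ 11110✓
Round 1: -0000✓ -0100✓ -1101 0-001✓ 0-011✓ 00-00✓ 000-1✓ 0000- 01-01 010-1✓ 0101- 1-000✓ 1-100✓ 1-101✓ 1-110✓ 10-00✓ 101-0✓ 1010-✓ 11-00✓ 111-0✓ 1110-✓
Round 2: -0-00 0-0-1 1--00 1-1-0 1-10-
PIs = {-0-00, -1101, 0-0-1, 0000-, 01-01, 0101-, 1--00, 1-1-0, 1-10-}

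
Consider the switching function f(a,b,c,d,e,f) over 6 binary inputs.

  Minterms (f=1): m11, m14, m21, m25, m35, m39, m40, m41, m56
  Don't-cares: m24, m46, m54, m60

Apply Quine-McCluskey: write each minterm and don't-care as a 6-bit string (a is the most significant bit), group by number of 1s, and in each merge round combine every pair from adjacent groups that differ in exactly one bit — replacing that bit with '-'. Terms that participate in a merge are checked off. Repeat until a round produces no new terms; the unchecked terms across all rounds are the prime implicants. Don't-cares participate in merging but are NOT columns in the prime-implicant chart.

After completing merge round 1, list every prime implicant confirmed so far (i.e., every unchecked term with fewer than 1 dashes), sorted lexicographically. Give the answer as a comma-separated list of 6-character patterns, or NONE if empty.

[col 0] 001011, 001110*, 010101, 011000*, 011001*, 100011*, 100111*, 101000*, 101001*, 101110*, 110110, 111000*, 111100*
[col 1] -01110, -11000, 01100-, 1-1000, 100-11, 10100-, 111-00
Prime implicants: -01110, -11000, 001011, 010101, 01100-, 1-1000, 100-11, 10100-, 110110, 111-00

001011, 010101, 110110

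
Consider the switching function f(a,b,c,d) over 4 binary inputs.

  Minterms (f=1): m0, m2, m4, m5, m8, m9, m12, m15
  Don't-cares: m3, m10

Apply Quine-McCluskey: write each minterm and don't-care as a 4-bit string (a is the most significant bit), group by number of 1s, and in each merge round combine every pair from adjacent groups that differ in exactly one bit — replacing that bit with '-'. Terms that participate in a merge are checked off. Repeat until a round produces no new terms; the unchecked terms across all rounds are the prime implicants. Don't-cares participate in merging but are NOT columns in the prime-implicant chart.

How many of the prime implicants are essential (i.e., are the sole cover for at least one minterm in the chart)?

size-2^0 implicants → 0000(✓)  0010(✓)  0011(✓)  0100(✓)  0101(✓)  1000(✓)  1001(✓)  1010(✓)  1100(✓)  1111
size-2^1 implicants → -000(✓)  -010(✓)  -100(✓)  0-00(✓)  00-0(✓)  001-  010-  1-00(✓)  10-0(✓)  100-
size-2^2 implicants → --00  -0-0
Unchecked terms (primes): --00, -0-0, 001-, 010-, 100-, 1111
Minterm coverage:
  m0 ⊆ --00,-0-0
  m2 ⊆ -0-0,001-
  m4 ⊆ --00,010-
  m5 ⊆ 010- [E]
  m8 ⊆ --00,-0-0,100-
  m9 ⊆ 100- [E]
  m12 ⊆ --00 [E]
  m15 ⊆ 1111 [E]
E = {--00, 010-, 100-, 1111}

4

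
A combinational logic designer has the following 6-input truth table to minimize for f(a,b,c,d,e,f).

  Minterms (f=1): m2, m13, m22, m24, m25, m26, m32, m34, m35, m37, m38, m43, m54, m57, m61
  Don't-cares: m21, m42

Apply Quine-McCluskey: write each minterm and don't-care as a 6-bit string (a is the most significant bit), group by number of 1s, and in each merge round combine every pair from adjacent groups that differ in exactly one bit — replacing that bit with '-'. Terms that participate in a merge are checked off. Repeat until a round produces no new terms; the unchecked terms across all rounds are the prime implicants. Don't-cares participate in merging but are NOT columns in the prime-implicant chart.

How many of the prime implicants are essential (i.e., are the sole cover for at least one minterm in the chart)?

8

Round 0: 000010✓ 001101 010101 010110✓ 011000✓ 011001✓ 011010✓ 100000✓ 100010✓ 100011✓ 100101 100110✓ 101010✓ 101011✓ 110110✓ 111001✓ 111101✓
Round 1: -00010 -10110 -11001 0110-0 01100- 1-0110 10-010✓ 10-011✓ 100-10 1000-0 10001-✓ 10101-✓ 111-01
Round 2: 10-01-
PIs = {-00010, -10110, -11001, 001101, 010101, 0110-0, 01100-, 1-0110, 10-01-, 100-10, 1000-0, 100101, 111-01}
Coverage chart:
  m2: -00010 ←essential
  m13: 001101 ←essential
  m22: -10110 ←essential
  m24: 0110-0,01100-
  m25: -11001,01100-
  m26: 0110-0 ←essential
  m32: 1000-0 ←essential
  m34: -00010,10-01-,100-10,1000-0
  m35: 10-01- ←essential
  m37: 100101 ←essential
  m38: 1-0110,100-10
  m43: 10-01- ←essential
  m54: -10110,1-0110
  m57: -11001,111-01
  m61: 111-01 ←essential
Essential: -00010, -10110, 001101, 0110-0, 10-01-, 1000-0, 100101, 111-01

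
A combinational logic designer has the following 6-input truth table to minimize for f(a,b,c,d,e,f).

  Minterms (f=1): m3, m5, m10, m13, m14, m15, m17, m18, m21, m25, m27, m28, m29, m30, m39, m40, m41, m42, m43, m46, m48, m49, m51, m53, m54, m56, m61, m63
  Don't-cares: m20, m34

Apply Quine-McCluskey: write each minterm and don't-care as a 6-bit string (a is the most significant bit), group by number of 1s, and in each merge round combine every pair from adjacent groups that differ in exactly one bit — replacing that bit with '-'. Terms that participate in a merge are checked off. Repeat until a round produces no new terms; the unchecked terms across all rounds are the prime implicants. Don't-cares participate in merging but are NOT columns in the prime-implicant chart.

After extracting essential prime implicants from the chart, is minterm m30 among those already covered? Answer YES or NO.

Round 0: 000011 000101✓ 001010✓ 001101✓ 001110✓ 001111✓ 010001✓ 010010 010100✓ 010101✓ 011001✓ 011011✓ 011100✓ 011101✓ 011110✓ 100010✓ 100111 101000✓ 101001✓ 101010✓ 101011✓ 101110✓ 110000✓ 110001✓ 110011✓ 110101✓ 110110 111000✓ 111101✓ 111111✓
Round 1: -01010✓ -01110✓ -10001✓ -10101✓ -11101✓ 0-0101✓ 0-1101✓ 0-1110 00-101✓ 001-10✓ 0011-1 00111- 01-001✓ 01-100✓ 01-101✓ 010-01✓ 01010-✓ 011-01✓ 0110-1 0111-0 01110-✓ 1-1000 10-010 101-10✓ 1010-0✓ 1010-1✓ 10100-✓ 10101-✓ 11-000 11-101✓ 110-01✓ 1100-1 11000- 1111-1
Round 2: -01-10 -1-101 -10-01 0--101 01--01 01-10- 1010--
PIs = {-01-10, -1-101, -10-01, 0--101, 0-1110, 000011, 0011-1, 00111-, 01--01, 01-10-, 010010, 0110-1, 0111-0, 1-1000, 10-010, 100111, 1010--, 11-000, 1100-1, 11000-, 110110, 1111-1}
Coverage chart:
  m3: 000011 ←essential
  m5: 0--101 ←essential
  m10: -01-10 ←essential
  m13: 0--101,0011-1
  m14: -01-10,0-1110,00111-
  m15: 0011-1,00111-
  m17: -10-01,01--01
  m18: 010010 ←essential
  m21: -1-101,-10-01,0--101,01--01,01-10-
  m25: 01--01,0110-1
  m27: 0110-1 ←essential
  m28: 01-10-,0111-0
  m29: -1-101,0--101,01--01,01-10-
  m30: 0-1110,0111-0
  m39: 100111 ←essential
  m40: 1-1000,1010--
  m41: 1010-- ←essential
  m42: -01-10,10-010,1010--
  m43: 1010-- ←essential
  m46: -01-10 ←essential
  m48: 11-000,11000-
  m49: -10-01,1100-1,11000-
  m51: 1100-1 ←essential
  m53: -1-101,-10-01
  m54: 110110 ←essential
  m56: 1-1000,11-000
  m61: -1-101,1111-1
  m63: 1111-1 ←essential
Essential: -01-10, 0--101, 000011, 010010, 0110-1, 100111, 1010--, 1100-1, 110110, 1111-1

NO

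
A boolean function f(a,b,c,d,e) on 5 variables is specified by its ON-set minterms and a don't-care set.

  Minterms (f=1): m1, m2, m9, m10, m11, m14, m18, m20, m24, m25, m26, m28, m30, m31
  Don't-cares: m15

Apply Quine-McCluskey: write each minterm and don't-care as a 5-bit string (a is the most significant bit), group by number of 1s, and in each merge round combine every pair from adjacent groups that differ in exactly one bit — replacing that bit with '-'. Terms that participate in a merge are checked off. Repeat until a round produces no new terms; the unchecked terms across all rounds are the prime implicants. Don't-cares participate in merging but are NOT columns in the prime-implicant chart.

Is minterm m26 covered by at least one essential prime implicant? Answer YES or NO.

YES

Round 0: 00001✓ 00010✓ 01001✓ 01010✓ 01011✓ 01110✓ 01111✓ 10010✓ 10100✓ 11000✓ 11001✓ 11010✓ 11100✓ 11110✓ 11111✓
Round 1: -0010✓ -1001 -1010✓ -1110✓ -1111✓ 0-001 0-010✓ 01-10✓ 01-11✓ 010-1 0101-✓ 0111-✓ 1-010✓ 1-100 11-00✓ 11-10✓ 110-0✓ 1100- 111-0✓ 1111-✓
Round 2: --010 -1-10 -111- 01-1- 11--0
PIs = {--010, -1-10, -1001, -111-, 0-001, 01-1-, 010-1, 1-100, 11--0, 1100-}
Coverage chart:
  m1: 0-001 ←essential
  m2: --010 ←essential
  m9: -1001,0-001,010-1
  m10: --010,-1-10,01-1-
  m11: 01-1-,010-1
  m14: -1-10,-111-,01-1-
  m18: --010 ←essential
  m20: 1-100 ←essential
  m24: 11--0,1100-
  m25: -1001,1100-
  m26: --010,-1-10,11--0
  m28: 1-100,11--0
  m30: -1-10,-111-,11--0
  m31: -111- ←essential
Essential: --010, -111-, 0-001, 1-100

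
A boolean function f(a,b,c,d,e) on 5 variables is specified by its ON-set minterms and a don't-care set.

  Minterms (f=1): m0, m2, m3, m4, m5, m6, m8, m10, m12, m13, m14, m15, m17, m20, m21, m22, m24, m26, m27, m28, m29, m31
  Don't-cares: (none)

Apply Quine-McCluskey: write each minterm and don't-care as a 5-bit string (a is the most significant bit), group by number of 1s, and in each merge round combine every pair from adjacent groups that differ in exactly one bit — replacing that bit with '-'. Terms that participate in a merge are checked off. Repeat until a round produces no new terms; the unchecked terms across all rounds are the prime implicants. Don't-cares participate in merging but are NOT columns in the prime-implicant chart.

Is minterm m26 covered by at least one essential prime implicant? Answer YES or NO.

Round 0: 00000✓ 00010✓ 00011✓ 00100✓ 00101✓ 00110✓ 01000✓ 01010✓ 01100✓ 01101✓ 01110✓ 01111✓ 10001✓ 10100✓ 10101✓ 10110✓ 11000✓ 11010✓ 11011✓ 11100✓ 11101✓ 11111✓
Round 1: -0100✓ -0101✓ -0110✓ -1000✓ -1010✓ -1100✓ -1101✓ -1111✓ 0-000✓ 0-010✓ 0-100✓ 0-101✓ 0-110✓ 00-00✓ 00-10✓ 000-0✓ 0001- 001-0✓ 0010-✓ 01-00✓ 01-10✓ 010-0✓ 011-0✓ 011-1✓ 0110-✓ 0111-✓ 1-100✓ 1-101✓ 10-01 101-0✓ 1010-✓ 11-00✓ 11-11 110-0✓ 1101- 111-1✓ 1110-✓
Round 2: --100✓ --101✓ -01-0 -010-✓ -1-00 -10-0 -11-1 -110-✓ 0--00✓ 0--10✓ 0-0-0✓ 0-1-0✓ 0-10-✓ 00--0✓ 01--0✓ 011-- 1-10-✓
Round 3: --10- 0---0
PIs = {--10-, -01-0, -1-00, -10-0, -11-1, 0---0, 0001-, 011--, 10-01, 11-11, 1101-}
Coverage chart:
  m0: 0---0 ←essential
  m2: 0---0,0001-
  m3: 0001- ←essential
  m4: --10-,-01-0,0---0
  m5: --10- ←essential
  m6: -01-0,0---0
  m8: -1-00,-10-0,0---0
  m10: -10-0,0---0
  m12: --10-,-1-00,0---0,011--
  m13: --10-,-11-1,011--
  m14: 0---0,011--
  m15: -11-1,011--
  m17: 10-01 ←essential
  m20: --10-,-01-0
  m21: --10-,10-01
  m22: -01-0 ←essential
  m24: -1-00,-10-0
  m26: -10-0,1101-
  m27: 11-11,1101-
  m28: --10-,-1-00
  m29: --10-,-11-1
  m31: -11-1,11-11
Essential: --10-, -01-0, 0---0, 0001-, 10-01

NO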